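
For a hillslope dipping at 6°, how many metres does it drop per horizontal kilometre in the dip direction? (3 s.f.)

105 m

drop per km = 1000 × tan 6° = 1000 × 0.1051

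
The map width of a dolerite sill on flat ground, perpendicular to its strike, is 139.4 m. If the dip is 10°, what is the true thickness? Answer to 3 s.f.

True thickness t = w · sin(dip) = 139.4 × sin 10°
t = 139.4 × 0.1736 = 24.207 m

24.2 m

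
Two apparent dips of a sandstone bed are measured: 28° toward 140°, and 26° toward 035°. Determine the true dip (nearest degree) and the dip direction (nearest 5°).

true dip 40°, dip direction 090°

The two traces are lines in the plane: v₁ = (sin 140°·cos 28°, cos 140°·cos 28°, −sin 28°), v₂ = (sin 35°·cos 26°, cos 35°·cos 26°, −sin 26°).
n = v₁ × v₂ = (0.642, 0.007, 0.767) (taken with n_z > 0).
tan δ = √(n_x²+n_y²)/n_z = 0.642/0.767, so δ = 40.0°.
Dip direction = azimuth of (n_x, n_y) = atan2(0.642, 0.007) = 89°.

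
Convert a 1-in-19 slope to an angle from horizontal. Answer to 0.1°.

3.0°

tan θ = 1/19 = 0.0526
θ = arctan(0.0526) = 3.01°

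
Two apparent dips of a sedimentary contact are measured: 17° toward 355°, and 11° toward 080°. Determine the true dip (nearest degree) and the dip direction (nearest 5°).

true dip 19°, dip direction 025°

The two traces are lines in the plane: v₁ = (sin 355°·cos 17°, cos 355°·cos 17°, −sin 17°), v₂ = (sin 80°·cos 11°, cos 80°·cos 11°, −sin 11°).
The plane normal is n = v₁ × v₂ ∝ (0.132, 0.299, 0.935).
True dip = arccos(n_z / |n|) = arccos(0.9441) = 19.2°.
Dip direction = atan2(0.132, 0.299) = 24° (azimuth of n's horizontal projection).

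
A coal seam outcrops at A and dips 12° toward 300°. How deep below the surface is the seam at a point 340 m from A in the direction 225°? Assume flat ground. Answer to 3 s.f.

18.7 m

The hole lies 75° from the dip direction, so the down-dip offset is 340 × cos 75° = 88.00 m.
Depth = down-dip offset × tan(dip) = 88.00 × tan 12° = 88.00 × 0.2126
Depth = 18.70 m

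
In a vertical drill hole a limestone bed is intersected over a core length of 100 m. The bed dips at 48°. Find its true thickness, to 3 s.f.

True thickness t = h · cos(dip) = 100 × cos 48°
t = 100 × 0.6691 = 66.913 m

66.9 m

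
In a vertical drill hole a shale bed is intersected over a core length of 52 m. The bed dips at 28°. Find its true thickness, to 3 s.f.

True thickness t = h · cos(dip) = 52 × cos 28°
t = 52 × 0.8829 = 45.913 m

45.9 m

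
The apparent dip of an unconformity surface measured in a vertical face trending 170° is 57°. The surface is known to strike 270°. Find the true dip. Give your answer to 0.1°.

57.4°

β = acute angle between strike 270° and section 170° = 80°.
tan(true dip) = tan 57° / sin 80° = 1.5636
true dip = arctan 1.5636 = 57.40°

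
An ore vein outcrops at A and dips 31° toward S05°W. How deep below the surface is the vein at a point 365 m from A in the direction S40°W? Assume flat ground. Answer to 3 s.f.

180 m

The hole lies 35° from the dip direction, so the down-dip offset is 365 × cos 35° = 298.99 m.
Depth = down-dip offset × tan(dip) = 298.99 × tan 31° = 298.99 × 0.6009
Depth = 179.65 m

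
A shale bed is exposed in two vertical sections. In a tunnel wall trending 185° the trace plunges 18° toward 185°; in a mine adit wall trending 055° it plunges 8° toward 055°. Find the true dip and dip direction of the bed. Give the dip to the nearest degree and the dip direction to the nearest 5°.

Each apparent-dip line lies in the plane. As unit vectors (x east, y north, z up), v₁ plunges 18°→185° and v₂ plunges 8°→055°.
Cross product v₁ × v₂ gives the pole to the plane: n ∝ (0.307, -0.262, 0.721).
tan δ = √(n_x²+n_y²)/n_z = 0.404/0.721, so δ = 29.2°.
Dip direction = azimuth of (n_x, n_y) = atan2(0.307, -0.262) = 130°.

true dip 29°, dip direction 130°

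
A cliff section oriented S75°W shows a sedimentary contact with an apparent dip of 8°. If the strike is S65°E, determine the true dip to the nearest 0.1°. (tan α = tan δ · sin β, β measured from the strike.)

The section is 40° from the strike.
tan δ = tan α / sin β = tan 8° / sin 40° = 0.1405 / 0.6428 = 0.2186
true dip = arctan 0.2186 = 12.33°

12.3°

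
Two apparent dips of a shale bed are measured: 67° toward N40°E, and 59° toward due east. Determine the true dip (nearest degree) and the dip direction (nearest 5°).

Each apparent-dip line lies in the plane. As unit vectors (x east, y north, z up), v₁ plunges 67°→N40°E and v₂ plunges 59°→due east.
Cross product v₁ × v₂ gives the pole to the plane: n ∝ (0.257, 0.259, 0.154).
tan δ = √(n_x²+n_y²)/n_z = 0.364/0.154, so δ = 67.1°.
Dip direction = atan2(0.257, 0.259) = 45° (azimuth of n's horizontal projection).

true dip 67°, dip direction 045°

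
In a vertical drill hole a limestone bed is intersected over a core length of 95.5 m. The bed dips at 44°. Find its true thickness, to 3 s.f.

True thickness t = h · cos(dip) = 95.5 × cos 44°
t = 95.5 × 0.7193 = 68.697 m

68.7 m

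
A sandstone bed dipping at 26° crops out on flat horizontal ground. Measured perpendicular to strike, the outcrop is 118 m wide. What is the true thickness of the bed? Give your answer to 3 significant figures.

True thickness t = w · sin(dip) = 118 × sin 26°
t = 118 × 0.4384 = 51.728 m

51.7 m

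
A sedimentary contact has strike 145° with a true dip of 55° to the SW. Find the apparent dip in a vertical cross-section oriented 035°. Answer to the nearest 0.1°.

53.3°

Angle between strike (145°) and section (035°): β = 70°.
tan α = tan 55° × sin 70° = 1.4281 × 0.9397 = 1.3420
apparent dip = arctan 1.3420 = 53.31°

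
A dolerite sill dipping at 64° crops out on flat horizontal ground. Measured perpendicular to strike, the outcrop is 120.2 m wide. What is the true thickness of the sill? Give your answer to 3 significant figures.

108 m

True thickness t = w · sin(dip) = 120.2 × sin 64°
t = 120.2 × 0.8988 = 108.035 m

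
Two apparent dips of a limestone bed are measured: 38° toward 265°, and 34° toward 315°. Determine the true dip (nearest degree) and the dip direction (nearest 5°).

true dip 39°, dip direction 280°

The two traces are lines in the plane: v₁ = (sin 265°·cos 38°, cos 265°·cos 38°, −sin 38°), v₂ = (sin 315°·cos 34°, cos 315°·cos 34°, −sin 34°).
Cross product v₁ × v₂ gives the pole to the plane: n ∝ (-0.399, 0.078, 0.500).
True dip = arccos(n_z / |n|) = arccos(0.7759) = 39.1°.
Dip direction = atan2(-0.399, 0.078) = 281° (azimuth of n's horizontal projection).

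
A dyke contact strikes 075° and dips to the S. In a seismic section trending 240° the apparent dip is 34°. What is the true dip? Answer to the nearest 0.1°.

β = acute angle between strike 075° and section 240° = 15°.
tan δ = tan α / sin β = tan 34° / sin 15° = 0.6745 / 0.2588 = 2.6061
δ = arctan(2.6061) = 69.01°

69.0°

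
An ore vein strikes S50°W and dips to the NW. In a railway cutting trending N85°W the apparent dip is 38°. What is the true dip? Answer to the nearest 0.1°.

47.9°

β = acute angle between strike S50°W and section N85°W = 45°.
tan δ = tan α / sin β = tan 38° / sin 45° = 0.7813 / 0.7071 = 1.1049
δ = arctan(1.1049) = 47.85°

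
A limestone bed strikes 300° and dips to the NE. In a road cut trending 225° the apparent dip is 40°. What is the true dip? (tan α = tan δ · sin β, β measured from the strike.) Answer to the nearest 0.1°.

The section is 75° from the strike.
tan δ = tan α / sin β = tan 40° / sin 75° = 0.8391 / 0.9659 = 0.8687
true dip = arctan 0.8687 = 40.98°

41.0°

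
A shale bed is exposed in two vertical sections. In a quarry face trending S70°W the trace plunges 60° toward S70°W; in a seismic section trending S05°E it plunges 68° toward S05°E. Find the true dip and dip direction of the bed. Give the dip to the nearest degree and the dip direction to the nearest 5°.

Represent each trace as a vector plunging at its apparent dip toward its trend (east-north-up frame): v₁ = (-0.470, -0.171, -0.866), v₂ = (0.033, -0.373, -0.927).
Cross product v₁ × v₂ gives the pole to the plane: n ∝ (-0.165, -0.464, 0.181).
True dip = arccos(n_z / |n|) = arccos(0.3450) = 69.8°.
Dip direction = atan2(-0.165, -0.464) = 200° (azimuth of n's horizontal projection).

true dip 70°, dip direction 200°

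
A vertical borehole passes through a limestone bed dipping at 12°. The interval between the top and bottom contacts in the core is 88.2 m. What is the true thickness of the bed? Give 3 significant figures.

True thickness t = h · cos(dip) = 88.2 × cos 12°
t = 88.2 × 0.9781 = 86.273 m

86.3 m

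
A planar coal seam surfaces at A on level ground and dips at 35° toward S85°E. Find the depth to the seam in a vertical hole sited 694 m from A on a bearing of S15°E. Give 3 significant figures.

166 m

The hole lies 70° from the dip direction, so the down-dip offset is 694 × cos 70° = 237.36 m.
Depth = down-dip offset × tan(dip) = 237.36 × tan 35° = 237.36 × 0.7002
Depth = 166.20 m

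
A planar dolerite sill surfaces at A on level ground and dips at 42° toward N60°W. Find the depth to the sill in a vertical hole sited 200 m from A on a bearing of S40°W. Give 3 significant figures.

31.3 m

The hole lies 80° from the dip direction, so the down-dip offset is 200 × cos 80° = 34.73 m.
Depth = down-dip offset × tan(dip) = 34.73 × tan 42° = 34.73 × 0.9004
Depth = 31.27 m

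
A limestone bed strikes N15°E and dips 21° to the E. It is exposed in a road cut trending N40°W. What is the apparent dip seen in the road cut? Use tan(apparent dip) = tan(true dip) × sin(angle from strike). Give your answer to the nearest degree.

Angle between strike (N15°E) and section (N40°W): β = 55°.
tan α = tan 21° × sin 55° = 0.3839 × 0.8192 = 0.3144
α = arctan(0.3144) = 17.46°

17°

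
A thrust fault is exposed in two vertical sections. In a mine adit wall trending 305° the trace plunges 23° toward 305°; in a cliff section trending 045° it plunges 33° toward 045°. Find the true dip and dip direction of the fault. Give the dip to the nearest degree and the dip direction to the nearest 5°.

true dip 40°, dip direction 005°

Represent each trace as a vector plunging at its apparent dip toward its trend (east-north-up frame): v₁ = (-0.754, 0.528, -0.391), v₂ = (0.593, 0.593, -0.545).
The plane normal is n = v₁ × v₂ ∝ (0.056, 0.642, 0.760).
tan δ = √(n_x²+n_y²)/n_z = 0.645/0.760, so δ = 40.3°.
Dip direction = atan2(0.056, 0.642) = 5° (azimuth of n's horizontal projection).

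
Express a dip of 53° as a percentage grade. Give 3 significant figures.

grade % = 100 × tan 53° = 100 × 1.3270

133%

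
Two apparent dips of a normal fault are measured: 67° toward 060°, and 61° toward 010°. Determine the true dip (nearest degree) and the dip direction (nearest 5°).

true dip 67°, dip direction 050°

The two traces are lines in the plane: v₁ = (sin 60°·cos 67°, cos 60°·cos 67°, −sin 67°), v₂ = (sin 10°·cos 61°, cos 10°·cos 61°, −sin 61°).
n = v₁ × v₂ = (0.269, 0.218, 0.145) (taken with n_z > 0).
Dip δ = arctan(|n_h|/n_z) = arctan(0.346/0.145) = 67.3°.
Dip direction = atan2(0.269, 0.218) = 51° (azimuth of n's horizontal projection).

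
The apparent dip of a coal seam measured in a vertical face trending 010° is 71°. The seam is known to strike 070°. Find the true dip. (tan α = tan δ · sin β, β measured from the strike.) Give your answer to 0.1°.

73.4°

The section is 60° from the strike.
tan δ = tan α / sin β = tan 71° / sin 60° = 2.9042 / 0.8660 = 3.3535
δ = arctan(3.3535) = 73.40°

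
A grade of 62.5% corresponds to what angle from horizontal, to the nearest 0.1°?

32.0°

tan θ = 62.5/100 = 0.6250
θ = arctan(0.6250) = 32.01°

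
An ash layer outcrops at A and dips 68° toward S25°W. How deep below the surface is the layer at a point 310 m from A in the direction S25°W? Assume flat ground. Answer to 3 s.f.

767 m

The hole is directly down-dip from the outcrop, so the down-dip offset is 310 m.
Depth = down-dip offset × tan(dip) = 310.00 × tan 68° = 310.00 × 2.4751
Depth = 767.28 m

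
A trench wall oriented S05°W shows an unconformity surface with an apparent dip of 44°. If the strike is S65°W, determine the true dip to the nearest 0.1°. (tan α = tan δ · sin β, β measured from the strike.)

48.1°

β = acute angle between strike S65°W and section S05°W = 60°.
tan δ = tan α / sin β = tan 44° / sin 60° = 0.9657 / 0.8660 = 1.1151
true dip = arctan 1.1151 = 48.11°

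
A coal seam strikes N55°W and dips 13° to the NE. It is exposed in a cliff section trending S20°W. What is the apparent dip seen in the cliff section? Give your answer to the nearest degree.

13°

The section lies 75° from the strike.
tan(apparent dip) = tan 13° · sin 75° = 0.2230
apparent dip = arctan 0.2230 = 12.57°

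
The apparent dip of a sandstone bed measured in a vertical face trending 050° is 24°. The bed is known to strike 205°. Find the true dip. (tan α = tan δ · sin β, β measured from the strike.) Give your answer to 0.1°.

The section is 25° from the strike.
tan δ = tan α / sin β = tan 24° / sin 25° = 0.4452 / 0.4226 = 1.0535
true dip = arctan 1.0535 = 46.49°

46.5°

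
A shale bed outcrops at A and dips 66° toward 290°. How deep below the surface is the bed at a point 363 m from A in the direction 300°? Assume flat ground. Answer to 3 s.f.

The hole lies 10° from the dip direction, so the down-dip offset is 363 × cos 10° = 357.49 m.
Depth = down-dip offset × tan(dip) = 357.49 × tan 66° = 357.49 × 2.2460
Depth = 802.92 m

803 m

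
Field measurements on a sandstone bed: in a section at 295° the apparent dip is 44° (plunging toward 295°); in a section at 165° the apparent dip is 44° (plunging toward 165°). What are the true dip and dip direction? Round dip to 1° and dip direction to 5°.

true dip 66°, dip direction 230°

Each apparent-dip line lies in the plane. As unit vectors (x east, y north, z up), v₁ plunges 44°→295° and v₂ plunges 44°→165°.
The plane normal is n = v₁ × v₂ ∝ (-0.694, -0.582, 0.396).
tan δ = √(n_x²+n_y²)/n_z = 0.906/0.396, so δ = 66.4°.
Dip direction = azimuth of (n_x, n_y) = atan2(-0.694, -0.582) = 230°.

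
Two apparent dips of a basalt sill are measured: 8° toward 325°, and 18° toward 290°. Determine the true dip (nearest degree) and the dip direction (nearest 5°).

true dip 21°, dip direction 255°

The two traces are lines in the plane: v₁ = (sin 325°·cos 8°, cos 325°·cos 8°, −sin 8°), v₂ = (sin 290°·cos 18°, cos 290°·cos 18°, −sin 18°).
n = v₁ × v₂ = (-0.205, -0.051, 0.540) (taken with n_z > 0).
tan δ = √(n_x²+n_y²)/n_z = 0.212/0.540, so δ = 21.4°.
Dip direction = atan2(-0.205, -0.051) = 256° (azimuth of n's horizontal projection).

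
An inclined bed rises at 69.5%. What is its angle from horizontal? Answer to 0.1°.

tan θ = 69.5/100 = 0.6950
θ = arctan(0.6950) = 34.80°

34.8°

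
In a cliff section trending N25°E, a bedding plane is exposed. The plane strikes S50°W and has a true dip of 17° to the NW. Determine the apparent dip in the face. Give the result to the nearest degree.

7°

The section lies 25° from the strike.
tan α = tan 17° × sin 25° = 0.3057 × 0.4226 = 0.1292
apparent dip = arctan 0.1292 = 7.36°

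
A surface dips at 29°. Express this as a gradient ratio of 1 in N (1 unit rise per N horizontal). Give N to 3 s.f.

1 in 1.80

1 : N means tan θ = 1/N, so N = 1/tan 29° = 1/0.5543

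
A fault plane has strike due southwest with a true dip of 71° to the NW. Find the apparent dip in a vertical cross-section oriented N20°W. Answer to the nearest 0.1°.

Angle between strike (due southwest) and section (N20°W): β = 65°.
tan α = tan 71° × sin 65° = 2.9042 × 0.9063 = 2.6321
α = arctan(2.6321) = 69.20°

69.2°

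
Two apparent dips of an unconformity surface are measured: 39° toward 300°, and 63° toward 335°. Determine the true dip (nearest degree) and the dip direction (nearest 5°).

true dip 67°, dip direction 010°

The two traces are lines in the plane: v₁ = (sin 300°·cos 39°, cos 300°·cos 39°, −sin 39°), v₂ = (sin 335°·cos 63°, cos 335°·cos 63°, −sin 63°).
The plane normal is n = v₁ × v₂ ∝ (0.087, 0.479, 0.202).
Dip δ = arctan(|n_h|/n_z) = arctan(0.487/0.202) = 67.4°.
Dip direction = azimuth of (n_x, n_y) = atan2(0.087, 0.479) = 10°.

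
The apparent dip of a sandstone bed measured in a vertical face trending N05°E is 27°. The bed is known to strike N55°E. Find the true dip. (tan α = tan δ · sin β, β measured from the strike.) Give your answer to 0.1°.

33.6°

The section is 50° from the strike.
tan δ = tan α / sin β = tan 27° / sin 50° = 0.5095 / 0.7660 = 0.6651
δ = arctan(0.6651) = 33.63°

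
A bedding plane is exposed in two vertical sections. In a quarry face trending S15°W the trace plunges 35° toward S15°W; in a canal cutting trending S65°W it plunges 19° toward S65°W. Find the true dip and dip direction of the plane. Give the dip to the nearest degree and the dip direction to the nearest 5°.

true dip 36°, dip direction 185°

The two traces are lines in the plane: v₁ = (sin 195°·cos 35°, cos 195°·cos 35°, −sin 35°), v₂ = (sin 245°·cos 19°, cos 245°·cos 19°, −sin 19°).
Cross product v₁ × v₂ gives the pole to the plane: n ∝ (-0.028, -0.422, 0.593).
True dip = arccos(n_z / |n|) = arccos(0.8140) = 35.5°.
Dip direction = atan2(-0.028, -0.422) = 184° (azimuth of n's horizontal projection).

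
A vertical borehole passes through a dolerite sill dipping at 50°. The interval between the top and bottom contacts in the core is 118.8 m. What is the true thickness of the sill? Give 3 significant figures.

76.4 m

True thickness t = h · cos(dip) = 118.8 × cos 50°
t = 118.8 × 0.6428 = 76.363 m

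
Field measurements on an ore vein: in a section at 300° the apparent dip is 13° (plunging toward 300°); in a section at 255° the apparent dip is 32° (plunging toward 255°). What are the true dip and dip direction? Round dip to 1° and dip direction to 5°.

true dip 35°, dip direction 230°

The two traces are lines in the plane: v₁ = (sin 300°·cos 13°, cos 300°·cos 13°, −sin 13°), v₂ = (sin 255°·cos 32°, cos 255°·cos 32°, −sin 32°).
n = v₁ × v₂ = (-0.308, -0.263, 0.584) (taken with n_z > 0).
True dip = arccos(n_z / |n|) = arccos(0.8221) = 34.7°.
Dip direction = atan2(-0.308, -0.263) = 229° (azimuth of n's horizontal projection).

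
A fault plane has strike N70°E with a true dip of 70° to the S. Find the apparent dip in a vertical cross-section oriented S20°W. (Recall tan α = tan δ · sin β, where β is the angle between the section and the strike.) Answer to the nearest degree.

The strike is N70°E and the section trends S20°W; the acute angle between them is β = 50°.
tan(apparent dip) = tan 70° · sin 50° = 2.1047
α = arctan(2.1047) = 64.59°

65°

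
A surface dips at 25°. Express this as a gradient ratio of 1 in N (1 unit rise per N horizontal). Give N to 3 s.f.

1 in 2.14

1 : N means tan θ = 1/N, so N = 1/tan 25° = 1/0.4663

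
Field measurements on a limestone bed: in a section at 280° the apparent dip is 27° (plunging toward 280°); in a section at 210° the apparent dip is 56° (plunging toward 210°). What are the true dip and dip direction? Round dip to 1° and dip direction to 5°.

Represent each trace as a vector plunging at its apparent dip toward its trend (east-north-up frame): v₁ = (-0.877, 0.155, -0.454), v₂ = (-0.280, -0.484, -0.829).
n = v₁ × v₂ = (-0.348, -0.601, 0.468) (taken with n_z > 0).
True dip = arccos(n_z / |n|) = arccos(0.5592) = 56.0°.
The horizontal component of n points toward azimuth atan2(n_x, n_y) = 210°, the dip direction.

true dip 56°, dip direction 210°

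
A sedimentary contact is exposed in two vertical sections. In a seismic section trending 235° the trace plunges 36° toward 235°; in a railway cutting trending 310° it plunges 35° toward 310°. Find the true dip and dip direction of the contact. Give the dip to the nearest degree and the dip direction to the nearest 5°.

true dip 42°, dip direction 270°

The two traces are lines in the plane: v₁ = (sin 235°·cos 36°, cos 235°·cos 36°, −sin 36°), v₂ = (sin 310°·cos 35°, cos 310°·cos 35°, −sin 35°).
Cross product v₁ × v₂ gives the pole to the plane: n ∝ (-0.576, 0.011, 0.640).
tan δ = √(n_x²+n_y²)/n_z = 0.576/0.640, so δ = 42.0°.
Dip direction = atan2(-0.576, 0.011) = 271° (azimuth of n's horizontal projection).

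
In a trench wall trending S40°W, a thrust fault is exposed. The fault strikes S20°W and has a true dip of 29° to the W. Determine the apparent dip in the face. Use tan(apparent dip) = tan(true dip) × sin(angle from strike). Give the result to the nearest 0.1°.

10.7°

The strike is S20°W and the section trends S40°W; the acute angle between them is β = 20°.
tan α = tan 29° × sin 20° = 0.5543 × 0.3420 = 0.1896
α = arctan(0.1896) = 10.74°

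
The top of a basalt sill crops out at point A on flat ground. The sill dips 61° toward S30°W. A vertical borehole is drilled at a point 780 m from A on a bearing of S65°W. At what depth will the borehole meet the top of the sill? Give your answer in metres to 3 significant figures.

1150 m

The hole lies 35° from the dip direction, so the down-dip offset is 780 × cos 35° = 638.94 m.
Depth = down-dip offset × tan(dip) = 638.94 × tan 61° = 638.94 × 1.8040
Depth = 1152.68 m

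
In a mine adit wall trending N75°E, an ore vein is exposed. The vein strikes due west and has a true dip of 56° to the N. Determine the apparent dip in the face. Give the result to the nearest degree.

21°

The section lies 15° from the strike.
tan α = tan 56° × sin 15° = 1.4826 × 0.2588 = 0.3837
apparent dip = arctan 0.3837 = 20.99°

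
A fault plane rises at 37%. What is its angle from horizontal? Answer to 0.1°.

20.3°

tan θ = 37/100 = 0.3700
θ = arctan(0.3700) = 20.30°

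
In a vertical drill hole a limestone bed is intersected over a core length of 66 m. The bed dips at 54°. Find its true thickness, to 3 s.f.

38.8 m

True thickness t = h · cos(dip) = 66 × cos 54°
t = 66 × 0.5878 = 38.794 m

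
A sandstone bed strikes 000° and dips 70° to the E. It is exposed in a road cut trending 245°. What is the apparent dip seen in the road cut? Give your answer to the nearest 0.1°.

68.1°

Angle between strike (000°) and section (245°): β = 65°.
tan α = tan 70° × sin 65° = 2.7475 × 0.9063 = 2.4901
α = arctan(2.4901) = 68.12°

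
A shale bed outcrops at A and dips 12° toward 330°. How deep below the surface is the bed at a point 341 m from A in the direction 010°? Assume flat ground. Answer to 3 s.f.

55.5 m

The hole lies 40° from the dip direction, so the down-dip offset is 341 × cos 40° = 261.22 m.
Depth = down-dip offset × tan(dip) = 261.22 × tan 12° = 261.22 × 0.2126
Depth = 55.52 m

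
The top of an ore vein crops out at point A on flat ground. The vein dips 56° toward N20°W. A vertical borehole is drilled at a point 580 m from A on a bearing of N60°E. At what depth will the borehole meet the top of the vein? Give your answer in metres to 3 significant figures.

The hole lies 80° from the dip direction, so the down-dip offset is 580 × cos 80° = 100.72 m.
Depth = down-dip offset × tan(dip) = 100.72 × tan 56° = 100.72 × 1.4826
Depth = 149.32 m

149 m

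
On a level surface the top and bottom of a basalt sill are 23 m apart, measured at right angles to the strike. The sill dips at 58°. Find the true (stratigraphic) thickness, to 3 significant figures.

True thickness t = w · sin(dip) = 23 × sin 58°
t = 23 × 0.8480 = 19.505 m

19.5 m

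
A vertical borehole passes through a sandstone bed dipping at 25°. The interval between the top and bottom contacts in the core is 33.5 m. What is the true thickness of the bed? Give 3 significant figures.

True thickness t = h · cos(dip) = 33.5 × cos 25°
t = 33.5 × 0.9063 = 30.361 m

30.4 m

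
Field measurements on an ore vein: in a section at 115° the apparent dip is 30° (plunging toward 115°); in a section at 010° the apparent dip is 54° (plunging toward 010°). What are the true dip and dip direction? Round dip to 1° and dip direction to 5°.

true dip 59°, dip direction 045°

Each apparent-dip line lies in the plane. As unit vectors (x east, y north, z up), v₁ plunges 30°→115° and v₂ plunges 54°→010°.
Cross product v₁ × v₂ gives the pole to the plane: n ∝ (0.586, 0.584, 0.492).
True dip = arccos(n_z / |n|) = arccos(0.5111) = 59.3°.
Dip direction = azimuth of (n_x, n_y) = atan2(0.586, 0.584) = 45°.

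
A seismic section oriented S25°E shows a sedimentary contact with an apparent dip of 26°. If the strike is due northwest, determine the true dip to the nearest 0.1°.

β = acute angle between strike due northwest and section S25°E = 20°.
tan(true dip) = tan 26° / sin 20° = 1.4260
δ = arctan(1.4260) = 54.96°

55.0°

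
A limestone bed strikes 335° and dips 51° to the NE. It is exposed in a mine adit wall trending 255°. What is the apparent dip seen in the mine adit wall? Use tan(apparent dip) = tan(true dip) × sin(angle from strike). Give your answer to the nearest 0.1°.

50.6°

Angle between strike (335°) and section (255°): β = 80°.
tan α = tan 51° × sin 80° = 1.2349 × 0.9848 = 1.2161
apparent dip = arctan 1.2161 = 50.57°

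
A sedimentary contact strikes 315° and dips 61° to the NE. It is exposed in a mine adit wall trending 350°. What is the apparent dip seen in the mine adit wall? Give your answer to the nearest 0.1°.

The section lies 35° from the strike.
tan α = tan 61° × sin 35° = 1.8040 × 0.5736 = 1.0348
α = arctan(1.0348) = 45.98°

46.0°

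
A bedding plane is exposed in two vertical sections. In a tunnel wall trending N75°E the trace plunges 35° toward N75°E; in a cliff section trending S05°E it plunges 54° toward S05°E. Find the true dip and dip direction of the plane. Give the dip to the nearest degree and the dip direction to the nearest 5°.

The two traces are lines in the plane: v₁ = (sin 75°·cos 35°, cos 75°·cos 35°, −sin 35°), v₂ = (sin 175°·cos 54°, cos 175°·cos 54°, −sin 54°).
The plane normal is n = v₁ × v₂ ∝ (0.507, -0.611, 0.474).
True dip = arccos(n_z / |n|) = arccos(0.5127) = 59.2°.
The horizontal component of n points toward azimuth atan2(n_x, n_y) = 140°, the dip direction.

true dip 59°, dip direction 140°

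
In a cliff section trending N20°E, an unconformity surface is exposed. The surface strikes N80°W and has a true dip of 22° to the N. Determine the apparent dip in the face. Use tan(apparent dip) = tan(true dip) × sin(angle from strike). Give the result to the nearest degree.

The strike is N80°W and the section trends N20°E; the acute angle between them is β = 80°.
tan(apparent dip) = tan 22° · sin 80° = 0.3979
apparent dip = arctan 0.3979 = 21.70°

22°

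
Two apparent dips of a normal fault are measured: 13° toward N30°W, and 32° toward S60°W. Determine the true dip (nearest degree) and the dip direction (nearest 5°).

true dip 34°, dip direction 260°

The two traces are lines in the plane: v₁ = (sin 330°·cos 13°, cos 330°·cos 13°, −sin 13°), v₂ = (sin 240°·cos 32°, cos 240°·cos 32°, −sin 32°).
n = v₁ × v₂ = (-0.543, -0.093, 0.826) (taken with n_z > 0).
True dip = arccos(n_z / |n|) = arccos(0.8322) = 33.7°.
Dip direction = atan2(-0.543, -0.093) = 260° (azimuth of n's horizontal projection).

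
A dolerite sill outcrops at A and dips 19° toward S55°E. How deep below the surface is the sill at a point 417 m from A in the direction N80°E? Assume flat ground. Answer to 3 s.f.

The hole lies 45° from the dip direction, so the down-dip offset is 417 × cos 45° = 294.86 m.
Depth = down-dip offset × tan(dip) = 294.86 × tan 19° = 294.86 × 0.3443
Depth = 101.53 m

102 m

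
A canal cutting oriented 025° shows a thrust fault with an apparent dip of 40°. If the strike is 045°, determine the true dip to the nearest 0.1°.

The section is 20° from the strike.
tan δ = tan α / sin β = tan 40° / sin 20° = 0.8391 / 0.3420 = 2.4534
δ = arctan(2.4534) = 67.82°

67.8°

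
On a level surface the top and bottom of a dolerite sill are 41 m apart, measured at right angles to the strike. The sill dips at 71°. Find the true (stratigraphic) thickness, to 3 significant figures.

38.8 m

True thickness t = w · sin(dip) = 41 × sin 71°
t = 41 × 0.9455 = 38.766 m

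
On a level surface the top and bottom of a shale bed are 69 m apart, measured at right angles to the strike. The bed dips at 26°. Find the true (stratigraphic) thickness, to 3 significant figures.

True thickness t = w · sin(dip) = 69 × sin 26°
t = 69 × 0.4384 = 30.248 m

30.2 m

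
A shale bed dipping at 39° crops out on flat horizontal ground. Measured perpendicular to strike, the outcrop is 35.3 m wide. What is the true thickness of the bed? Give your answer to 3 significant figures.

22.2 m

True thickness t = w · sin(dip) = 35.3 × sin 39°
t = 35.3 × 0.6293 = 22.215 m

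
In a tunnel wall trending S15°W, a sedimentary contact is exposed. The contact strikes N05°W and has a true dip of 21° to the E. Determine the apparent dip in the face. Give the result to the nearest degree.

7°

The strike is N05°W and the section trends S15°W; the acute angle between them is β = 20°.
tan α = tan 21° × sin 20° = 0.3839 × 0.3420 = 0.1313
apparent dip = arctan 0.1313 = 7.48°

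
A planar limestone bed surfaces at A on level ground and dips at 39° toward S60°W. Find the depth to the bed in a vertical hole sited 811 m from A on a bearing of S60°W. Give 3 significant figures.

657 m

The hole is directly down-dip from the outcrop, so the down-dip offset is 811 m.
Depth = down-dip offset × tan(dip) = 811.00 × tan 39° = 811.00 × 0.8098
Depth = 656.73 m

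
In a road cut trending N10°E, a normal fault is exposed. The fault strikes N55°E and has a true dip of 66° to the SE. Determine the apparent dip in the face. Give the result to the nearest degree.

The strike is N55°E and the section trends N10°E; the acute angle between them is β = 45°.
tan(apparent dip) = tan 66° · sin 45° = 1.5882
apparent dip = arctan 1.5882 = 57.80°

58°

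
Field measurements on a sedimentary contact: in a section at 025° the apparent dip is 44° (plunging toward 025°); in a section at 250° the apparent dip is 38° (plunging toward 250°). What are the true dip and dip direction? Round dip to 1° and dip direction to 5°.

The two traces are lines in the plane: v₁ = (sin 25°·cos 44°, cos 25°·cos 44°, −sin 44°), v₂ = (sin 250°·cos 38°, cos 250°·cos 38°, −sin 38°).
The plane normal is n = v₁ × v₂ ∝ (-0.589, 0.702, 0.401).
tan δ = √(n_x²+n_y²)/n_z = 0.916/0.401, so δ = 66.4°.
Dip direction = azimuth of (n_x, n_y) = atan2(-0.589, 0.702) = 320°.

true dip 66°, dip direction 320°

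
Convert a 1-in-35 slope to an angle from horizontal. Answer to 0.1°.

tan θ = 1/35 = 0.0286
θ = arctan(0.0286) = 1.64°

1.6°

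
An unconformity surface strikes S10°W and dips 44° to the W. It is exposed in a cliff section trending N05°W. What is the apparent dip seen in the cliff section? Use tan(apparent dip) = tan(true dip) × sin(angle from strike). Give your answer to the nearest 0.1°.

14.0°

Angle between strike (S10°W) and section (N05°W): β = 15°.
tan(apparent dip) = tan 44° · sin 15° = 0.2499
α = arctan(0.2499) = 14.03°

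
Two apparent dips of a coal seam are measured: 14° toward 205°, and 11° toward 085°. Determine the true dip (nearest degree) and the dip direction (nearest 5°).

true dip 24°, dip direction 150°

The two traces are lines in the plane: v₁ = (sin 205°·cos 14°, cos 205°·cos 14°, −sin 14°), v₂ = (sin 85°·cos 11°, cos 85°·cos 11°, −sin 11°).
n = v₁ × v₂ = (0.188, -0.315, 0.825) (taken with n_z > 0).
Dip δ = arctan(|n_h|/n_z) = arctan(0.367/0.825) = 24.0°.
Dip direction = azimuth of (n_x, n_y) = atan2(0.188, -0.315) = 149°.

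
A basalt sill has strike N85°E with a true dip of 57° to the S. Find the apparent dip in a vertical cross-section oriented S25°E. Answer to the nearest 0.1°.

55.4°

The section lies 70° from the strike.
tan(apparent dip) = tan 57° · sin 70° = 1.4470
α = arctan(1.4470) = 55.35°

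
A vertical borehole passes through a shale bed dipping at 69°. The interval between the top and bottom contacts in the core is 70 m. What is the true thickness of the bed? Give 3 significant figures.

25.1 m

True thickness t = h · cos(dip) = 70 × cos 69°
t = 70 × 0.3584 = 25.086 m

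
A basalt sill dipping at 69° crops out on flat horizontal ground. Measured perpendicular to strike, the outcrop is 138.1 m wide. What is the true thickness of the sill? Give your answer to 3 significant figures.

True thickness t = w · sin(dip) = 138.1 × sin 69°
t = 138.1 × 0.9336 = 128.927 m

129 m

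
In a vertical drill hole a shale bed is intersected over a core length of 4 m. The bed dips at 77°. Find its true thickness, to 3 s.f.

0.900 m

True thickness t = h · cos(dip) = 4 × cos 77°
t = 4 × 0.2250 = 0.900 m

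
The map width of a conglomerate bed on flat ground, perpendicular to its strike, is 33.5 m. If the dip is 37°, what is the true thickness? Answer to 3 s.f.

True thickness t = w · sin(dip) = 33.5 × sin 37°
t = 33.5 × 0.6018 = 20.161 m

20.2 m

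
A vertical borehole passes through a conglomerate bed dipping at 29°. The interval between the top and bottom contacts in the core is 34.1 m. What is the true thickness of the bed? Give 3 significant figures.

29.8 m

True thickness t = h · cos(dip) = 34.1 × cos 29°
t = 34.1 × 0.8746 = 29.825 m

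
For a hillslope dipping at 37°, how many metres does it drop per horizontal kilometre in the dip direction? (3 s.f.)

754 m

drop per km = 1000 × tan 37° = 1000 × 0.7536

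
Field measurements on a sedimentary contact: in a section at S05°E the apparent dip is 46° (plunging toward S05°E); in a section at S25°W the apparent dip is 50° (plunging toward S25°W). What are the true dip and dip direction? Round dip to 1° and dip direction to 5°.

The two traces are lines in the plane: v₁ = (sin 175°·cos 46°, cos 175°·cos 46°, −sin 46°), v₂ = (sin 205°·cos 50°, cos 205°·cos 50°, −sin 50°).
n = v₁ × v₂ = (-0.111, -0.242, 0.223) (taken with n_z > 0).
True dip = arccos(n_z / |n|) = arccos(0.6428) = 50.0°.
Dip direction = azimuth of (n_x, n_y) = atan2(-0.111, -0.242) = 205°.

true dip 50°, dip direction 205°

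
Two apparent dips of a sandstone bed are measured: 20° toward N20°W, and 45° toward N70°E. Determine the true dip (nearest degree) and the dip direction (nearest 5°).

true dip 47°, dip direction 050°

Each apparent-dip line lies in the plane. As unit vectors (x east, y north, z up), v₁ plunges 20°→N20°W and v₂ plunges 45°→N70°E.
n = v₁ × v₂ = (0.542, 0.455, 0.664) (taken with n_z > 0).
True dip = arccos(n_z / |n|) = arccos(0.6848) = 46.8°.
Dip direction = atan2(0.542, 0.455) = 50° (azimuth of n's horizontal projection).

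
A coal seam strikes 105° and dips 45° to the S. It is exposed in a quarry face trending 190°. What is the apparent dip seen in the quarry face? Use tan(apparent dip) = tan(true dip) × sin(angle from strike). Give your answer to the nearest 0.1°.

44.9°

The strike is 105° and the section trends 190°; the acute angle between them is β = 85°.
tan α = tan 45° × sin 85° = 1.0000 × 0.9962 = 0.9962
α = arctan(0.9962) = 44.89°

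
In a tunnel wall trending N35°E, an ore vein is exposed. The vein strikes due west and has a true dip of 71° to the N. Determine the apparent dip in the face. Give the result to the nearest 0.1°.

67.2°

Angle between strike (due west) and section (N35°E): β = 55°.
tan(apparent dip) = tan 71° · sin 55° = 2.3790
α = arctan(2.3790) = 67.20°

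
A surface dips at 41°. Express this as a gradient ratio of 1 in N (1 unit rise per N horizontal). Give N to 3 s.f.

1 in 1.15

1 : N means tan θ = 1/N, so N = 1/tan 41° = 1/0.8693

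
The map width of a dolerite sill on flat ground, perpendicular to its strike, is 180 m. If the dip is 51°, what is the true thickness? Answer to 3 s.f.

True thickness t = w · sin(dip) = 180 × sin 51°
t = 180 × 0.7771 = 139.886 m

140 m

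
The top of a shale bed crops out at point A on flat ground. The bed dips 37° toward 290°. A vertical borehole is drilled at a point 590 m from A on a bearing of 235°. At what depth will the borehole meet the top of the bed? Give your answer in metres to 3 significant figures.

The hole lies 55° from the dip direction, so the down-dip offset is 590 × cos 55° = 338.41 m.
Depth = down-dip offset × tan(dip) = 338.41 × tan 37° = 338.41 × 0.7536
Depth = 255.01 m

255 m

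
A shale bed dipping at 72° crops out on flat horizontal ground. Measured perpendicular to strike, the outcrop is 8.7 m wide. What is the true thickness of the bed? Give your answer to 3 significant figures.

True thickness t = w · sin(dip) = 8.7 × sin 72°
t = 8.7 × 0.9511 = 8.274 m

8.27 m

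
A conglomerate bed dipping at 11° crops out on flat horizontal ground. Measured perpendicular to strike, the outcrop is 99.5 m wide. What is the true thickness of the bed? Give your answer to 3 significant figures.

19.0 m

True thickness t = w · sin(dip) = 99.5 × sin 11°
t = 99.5 × 0.1908 = 18.985 m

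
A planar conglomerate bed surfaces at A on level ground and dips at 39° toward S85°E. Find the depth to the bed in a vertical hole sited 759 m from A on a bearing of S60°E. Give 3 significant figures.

557 m

The hole lies 25° from the dip direction, so the down-dip offset is 759 × cos 25° = 687.89 m.
Depth = down-dip offset × tan(dip) = 687.89 × tan 39° = 687.89 × 0.8098
Depth = 557.04 m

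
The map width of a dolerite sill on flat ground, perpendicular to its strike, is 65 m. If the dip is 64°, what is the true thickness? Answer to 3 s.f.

True thickness t = w · sin(dip) = 65 × sin 64°
t = 65 × 0.8988 = 58.422 m

58.4 m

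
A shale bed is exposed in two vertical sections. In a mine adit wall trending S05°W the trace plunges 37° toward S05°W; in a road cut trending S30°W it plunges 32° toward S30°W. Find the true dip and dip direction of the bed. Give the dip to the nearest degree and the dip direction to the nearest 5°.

Each apparent-dip line lies in the plane. As unit vectors (x east, y north, z up), v₁ plunges 37°→S05°W and v₂ plunges 32°→S30°W.
Cross product v₁ × v₂ gives the pole to the plane: n ∝ (0.020, -0.218, 0.286).
tan δ = √(n_x²+n_y²)/n_z = 0.219/0.286, so δ = 37.5°.
Dip direction = atan2(0.020, -0.218) = 175° (azimuth of n's horizontal projection).

true dip 37°, dip direction 175°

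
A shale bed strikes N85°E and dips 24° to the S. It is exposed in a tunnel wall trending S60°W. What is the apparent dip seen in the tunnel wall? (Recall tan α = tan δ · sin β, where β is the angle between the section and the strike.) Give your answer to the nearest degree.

The section lies 25° from the strike.
tan α = tan 24° × sin 25° = 0.4452 × 0.4226 = 0.1882
apparent dip = arctan 0.1882 = 10.66°

11°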